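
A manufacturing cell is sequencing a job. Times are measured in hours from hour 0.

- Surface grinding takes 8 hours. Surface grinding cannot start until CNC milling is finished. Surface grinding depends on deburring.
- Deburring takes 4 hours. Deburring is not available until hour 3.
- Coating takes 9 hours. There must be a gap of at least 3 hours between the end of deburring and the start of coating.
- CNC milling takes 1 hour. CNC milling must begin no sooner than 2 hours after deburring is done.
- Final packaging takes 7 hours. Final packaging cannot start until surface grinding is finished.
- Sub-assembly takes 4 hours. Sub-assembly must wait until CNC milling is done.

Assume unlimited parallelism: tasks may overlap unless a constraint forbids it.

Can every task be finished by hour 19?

After its own release at hour 3, deburring can start at hour 3 and finishes at hour 7.
Coating waits on deburring (finishes hour 7, plus 3-hour gap → hour 10), so it starts at hour 10 and finishes at 10 + 9 = hour 19.
CNC milling cannot begin until deburring (finishes hour 7, plus 2-hour gap → hour 9). It runs from hour 9 to 9 + 1 = hour 10.
Sub-assembly cannot begin until CNC milling (finishes hour 10). It runs from hour 10 to 10 + 4 = hour 14.
Surface grinding cannot start until CNC milling (finishes hour 10); deburring (finishes hour 7). The controlling bound is hour 10, so surface grinding finishes at 10 + 8 = hour 18.
Final packaging cannot begin until surface grinding (finishes hour 18). It runs from hour 18 to 18 + 7 = hour 25.
The earliest everything can be done is hour 25, which is after the deadline of 19, so it is not possible.

No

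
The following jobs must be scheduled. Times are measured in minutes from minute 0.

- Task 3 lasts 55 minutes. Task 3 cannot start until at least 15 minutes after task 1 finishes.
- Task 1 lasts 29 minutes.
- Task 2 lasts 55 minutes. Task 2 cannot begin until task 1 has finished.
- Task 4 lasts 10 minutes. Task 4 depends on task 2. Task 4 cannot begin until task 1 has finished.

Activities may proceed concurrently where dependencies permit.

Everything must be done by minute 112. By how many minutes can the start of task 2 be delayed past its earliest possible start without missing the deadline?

18

Nothing blocks task 1, so it runs from minute 0 to minute 29.
Task 2 cannot begin until task 1 (finishes minute 29). It runs from minute 29 to 29 + 55 = minute 84.

Working backward from the deadline:
To finish by minute 112, task 4 (duration 10) must start no later than minute 102.
Task 2 feeds into task 4 (must start by minute 102); so task 2 must finish by minute 102 and therefore start by minute 47.
So task 2 can start as early as minute 29 and as late as minute 47, giving 47 − 29 = 18 minutes of slack.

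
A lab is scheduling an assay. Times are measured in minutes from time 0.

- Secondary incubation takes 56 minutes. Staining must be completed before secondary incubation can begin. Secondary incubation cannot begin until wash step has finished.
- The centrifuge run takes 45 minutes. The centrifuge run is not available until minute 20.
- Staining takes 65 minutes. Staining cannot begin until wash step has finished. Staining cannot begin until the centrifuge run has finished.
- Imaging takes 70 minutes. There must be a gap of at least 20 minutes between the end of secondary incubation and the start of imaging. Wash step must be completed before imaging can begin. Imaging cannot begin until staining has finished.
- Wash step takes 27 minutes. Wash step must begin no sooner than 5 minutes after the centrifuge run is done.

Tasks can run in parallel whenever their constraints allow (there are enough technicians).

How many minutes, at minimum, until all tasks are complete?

The centrifuge run waits on its own release at minute 20, so it starts at minute 20 and finishes at 20 + 45 = minute 65.
Wash step cannot begin until the centrifuge run (finishes minute 65, plus 5-minute gap → minute 70). It runs from minute 70 to 70 + 27 = minute 97.
Staining needs all of wash step (finishes minute 97); the centrifuge run (finishes minute 65). That puts its earliest start at minute 97; it finishes at 97 + 65 = minute 162.
Secondary incubation cannot start until staining (finishes minute 162); wash step (finishes minute 97). The controlling bound is minute 162, so secondary incubation finishes at 162 + 56 = minute 218.
Imaging has to wait for secondary incubation (finishes minute 218, plus 20-minute gap → minute 238); wash step (finishes minute 97); staining (finishes minute 162). The latest of these is minute 238, so imaging runs minute 238 to 238 + 70 = minute 308.
All tasks are finished once the last one completes. Finish times: The centrifuge run at 65, Wash step at 97, Staining at 162, Secondary incubation at 218, Imaging at 308. The latest is minute 308.

308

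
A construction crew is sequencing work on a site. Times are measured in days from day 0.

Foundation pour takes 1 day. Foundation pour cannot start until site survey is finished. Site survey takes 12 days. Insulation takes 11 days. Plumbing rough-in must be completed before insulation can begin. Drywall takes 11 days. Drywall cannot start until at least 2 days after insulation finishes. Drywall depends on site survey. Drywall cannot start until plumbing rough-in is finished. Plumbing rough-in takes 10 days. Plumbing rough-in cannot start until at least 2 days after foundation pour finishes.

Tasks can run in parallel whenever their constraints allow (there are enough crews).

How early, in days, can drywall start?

38

Site survey has no prerequisites, so it starts at day 0 and finishes at day 12.
Foundation pour waits on site survey (finishes day 12), so it starts at day 12 and finishes at 12 + 1 = day 13.
Plumbing rough-in waits on foundation pour (finishes day 13, plus 2-day gap → day 15), so it starts at day 15 and finishes at 15 + 10 = day 25.
Insulation cannot begin until plumbing rough-in (finishes day 25). It runs from day 25 to 25 + 11 = day 36.
Drywall waits on insulation (finishes day 36, plus 2-day gap → day 38); site survey (finishes day 12); plumbing rough-in (finishes day 25). The latest of these is day 38, which is the earliest drywall can start.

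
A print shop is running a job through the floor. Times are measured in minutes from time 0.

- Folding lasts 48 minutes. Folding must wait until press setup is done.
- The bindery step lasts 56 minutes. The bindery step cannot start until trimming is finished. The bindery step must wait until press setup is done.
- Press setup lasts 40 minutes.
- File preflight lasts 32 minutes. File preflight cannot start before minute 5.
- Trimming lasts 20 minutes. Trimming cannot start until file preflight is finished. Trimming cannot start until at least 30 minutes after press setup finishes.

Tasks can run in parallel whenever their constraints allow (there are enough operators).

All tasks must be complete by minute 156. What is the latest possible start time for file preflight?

The bindery step must finish by minute 156; it takes 56 minutes, so it must start by 156 − 56 = minute 100.
Since the bindery step (must start by minute 100) depends on it, trimming must finish by minute 100. Backing off its 20-minute duration gives a latest start of minute 80.
File preflight must finish before trimming (must start by minute 80). With a 32-minute duration, file preflight must start by 80 − 32 = minute 48.

48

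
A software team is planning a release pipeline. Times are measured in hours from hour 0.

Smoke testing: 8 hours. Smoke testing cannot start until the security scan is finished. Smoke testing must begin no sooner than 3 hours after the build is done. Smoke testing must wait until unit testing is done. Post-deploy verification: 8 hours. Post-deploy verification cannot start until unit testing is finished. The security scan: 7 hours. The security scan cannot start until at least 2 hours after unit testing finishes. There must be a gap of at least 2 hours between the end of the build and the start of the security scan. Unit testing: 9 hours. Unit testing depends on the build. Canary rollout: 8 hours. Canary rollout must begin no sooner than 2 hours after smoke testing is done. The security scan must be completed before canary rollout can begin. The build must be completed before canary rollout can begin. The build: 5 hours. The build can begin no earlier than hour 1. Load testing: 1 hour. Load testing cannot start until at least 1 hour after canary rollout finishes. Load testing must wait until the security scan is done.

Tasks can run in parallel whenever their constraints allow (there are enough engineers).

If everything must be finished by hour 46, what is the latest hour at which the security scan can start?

Load testing has no dependents, so it just needs to finish by hour 46. Starting by 46 − 1 = hour 45 achieves that.
Canary rollout feeds into load testing (must start by hour 45, minus 1-hour gap → hour 44); so canary rollout must finish by hour 44 and therefore start by hour 36.
Since canary rollout (must start by hour 36, minus 2-hour gap → hour 34) depends on it, smoke testing must finish by hour 34. Backing off its 8-hour duration gives a latest start of hour 26.
For the security scan: smoke testing (must start by hour 26); canary rollout (must start by hour 36); load testing (must start by hour 45). The most restrictive is hour 26; with a 7-hour duration, the security scan must start by hour 19.

19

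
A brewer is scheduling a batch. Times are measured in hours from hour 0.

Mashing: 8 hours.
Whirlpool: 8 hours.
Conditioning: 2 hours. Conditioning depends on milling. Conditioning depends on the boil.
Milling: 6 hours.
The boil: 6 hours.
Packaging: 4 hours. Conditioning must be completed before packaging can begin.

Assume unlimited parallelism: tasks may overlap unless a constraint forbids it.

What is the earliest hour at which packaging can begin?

8

Nothing blocks the boil, so it runs from hour 0 to hour 6.
Milling has no prerequisites, so it starts at hour 0 and finishes at hour 6.
For conditioning: milling (finishes hour 6); the boil (finishes hour 6). Taking the maximum gives a start of hour 6, and it finishes at 6 + 2 = hour 8.
Packaging waits on conditioning (finishes hour 8), so the earliest it can start is hour 8.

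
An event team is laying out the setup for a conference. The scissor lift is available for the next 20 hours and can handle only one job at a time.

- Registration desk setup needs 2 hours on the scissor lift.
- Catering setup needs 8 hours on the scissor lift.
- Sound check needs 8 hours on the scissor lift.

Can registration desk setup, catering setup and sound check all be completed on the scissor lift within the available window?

Running back to back, the jobs need 2 + 8 + 8 = 18 hours on the scissor lift.
Since 18 ≤ 20, they fit within the window.

Yes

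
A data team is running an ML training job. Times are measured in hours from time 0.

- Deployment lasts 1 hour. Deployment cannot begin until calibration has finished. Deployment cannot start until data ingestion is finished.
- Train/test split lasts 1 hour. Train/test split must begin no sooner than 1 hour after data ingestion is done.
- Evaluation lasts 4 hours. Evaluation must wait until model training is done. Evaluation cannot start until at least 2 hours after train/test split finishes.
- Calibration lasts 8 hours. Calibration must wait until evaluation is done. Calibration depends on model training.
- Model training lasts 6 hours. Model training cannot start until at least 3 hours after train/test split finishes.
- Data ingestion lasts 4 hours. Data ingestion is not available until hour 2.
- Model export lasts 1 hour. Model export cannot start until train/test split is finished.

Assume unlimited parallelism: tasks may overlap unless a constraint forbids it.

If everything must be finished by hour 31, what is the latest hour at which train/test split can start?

To finish by hour 31, deployment (duration 1) must start no later than hour 30.
Calibration has to be done before deployment (must start by hour 30). That means finishing by hour 30, i.e. starting by 30 − 8 = hour 22.
Since calibration (must start by hour 22) depends on it, evaluation must finish by hour 22. Backing off its 4-hour duration gives a latest start of hour 18.
For model training: evaluation (must start by hour 18); calibration (must start by hour 22). The most restrictive is hour 18; with a 6-hour duration, model training must start by hour 12.
Nothing follows model export; the deadline of hour 31 is its only limit. It must start by 31 − 1 = hour 30.
Train/test split has several dependents: model training (must start by hour 12, minus 3-hour gap → hour 9); evaluation (must start by hour 18, minus 2-hour gap → hour 16); model export (must start by hour 30). The earliest of those limits is hour 9, so train/test split must start by 9 − 1 = hour 8.

8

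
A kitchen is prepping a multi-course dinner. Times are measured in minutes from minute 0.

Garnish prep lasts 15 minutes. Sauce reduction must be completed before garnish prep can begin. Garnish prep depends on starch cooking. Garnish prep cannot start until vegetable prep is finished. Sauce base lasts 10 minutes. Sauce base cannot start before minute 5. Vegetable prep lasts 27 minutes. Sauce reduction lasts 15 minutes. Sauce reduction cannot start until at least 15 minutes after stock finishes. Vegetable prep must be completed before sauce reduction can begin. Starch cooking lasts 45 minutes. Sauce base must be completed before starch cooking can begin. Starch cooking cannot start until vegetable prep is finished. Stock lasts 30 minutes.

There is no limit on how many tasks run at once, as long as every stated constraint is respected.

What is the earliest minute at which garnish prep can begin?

72

Vegetable prep can start immediately at minute 0; it finishes at minute 27.
After its own release at minute 5, sauce base can start at minute 5 and finishes at minute 15.
Starch cooking cannot start until sauce base (finishes minute 15); vegetable prep (finishes minute 27). The controlling bound is minute 27, so starch cooking finishes at 27 + 45 = minute 72.
Stock has no prerequisites, so it starts at minute 0 and finishes at minute 30.
Sauce reduction cannot start until stock (finishes minute 30, plus 15-minute gap → minute 45); vegetable prep (finishes minute 27). The controlling bound is minute 45, so sauce reduction finishes at 45 + 15 = minute 60.
Garnish prep waits on sauce reduction (finishes minute 60); starch cooking (finishes minute 72); vegetable prep (finishes minute 27). The latest of these is minute 72, which is the earliest garnish prep can start.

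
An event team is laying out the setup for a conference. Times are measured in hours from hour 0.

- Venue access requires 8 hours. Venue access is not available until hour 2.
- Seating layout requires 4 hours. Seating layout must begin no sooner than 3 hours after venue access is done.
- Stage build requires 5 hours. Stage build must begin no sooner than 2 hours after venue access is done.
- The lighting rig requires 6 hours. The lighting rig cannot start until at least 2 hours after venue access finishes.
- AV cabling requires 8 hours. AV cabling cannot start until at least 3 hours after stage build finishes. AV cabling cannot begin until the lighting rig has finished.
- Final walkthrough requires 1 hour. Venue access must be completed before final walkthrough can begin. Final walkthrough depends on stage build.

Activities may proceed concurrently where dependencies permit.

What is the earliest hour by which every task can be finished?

After its own release at hour 2, venue access can start at hour 2 and finishes at hour 10.
After venue access (finishes hour 10, plus 3-hour gap → hour 13), seating layout can start at hour 13 and finishes at hour 17.
The lighting rig cannot begin until venue access (finishes hour 10, plus 2-hour gap → hour 12). It runs from hour 12 to 12 + 6 = hour 18.
After venue access (finishes hour 10, plus 2-hour gap → hour 12), stage build can start at hour 12 and finishes at hour 17.
Final walkthrough cannot start until venue access (finishes hour 10); stage build (finishes hour 17). The controlling bound is hour 17, so final walkthrough finishes at 17 + 1 = hour 18.
AV cabling needs all of stage build (finishes hour 17, plus 3-hour gap → hour 20); the lighting rig (finishes hour 18). That puts its earliest start at hour 20; it finishes at 20 + 8 = hour 28.
All tasks are finished once the last one completes. Finish times: Venue access at 10, Stage build at 17, The lighting rig at 18, AV cabling at 28, Seating layout at 17, Final walkthrough at 18. The latest is hour 28.

28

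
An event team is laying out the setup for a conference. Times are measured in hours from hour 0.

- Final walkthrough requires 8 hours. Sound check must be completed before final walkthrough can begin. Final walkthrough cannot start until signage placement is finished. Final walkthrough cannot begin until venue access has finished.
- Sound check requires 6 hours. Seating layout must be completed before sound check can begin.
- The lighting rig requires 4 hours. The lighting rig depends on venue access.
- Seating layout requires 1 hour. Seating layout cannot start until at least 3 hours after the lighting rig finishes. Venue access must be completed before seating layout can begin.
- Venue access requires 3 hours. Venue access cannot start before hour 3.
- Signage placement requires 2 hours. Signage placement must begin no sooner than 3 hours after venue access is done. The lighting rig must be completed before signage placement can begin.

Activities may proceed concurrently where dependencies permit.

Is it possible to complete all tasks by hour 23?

No

After its own release at hour 3, venue access can start at hour 3 and finishes at hour 6.
The lighting rig waits on venue access (finishes hour 6), so it starts at hour 6 and finishes at 6 + 4 = hour 10.
For signage placement: venue access (finishes hour 6, plus 3-hour gap → hour 9); the lighting rig (finishes hour 10). Taking the maximum gives a start of hour 10, and it finishes at 10 + 2 = hour 12.
For seating layout: the lighting rig (finishes hour 10, plus 3-hour gap → hour 13); venue access (finishes hour 6). Taking the maximum gives a start of hour 13, and it finishes at 13 + 1 = hour 14.
Sound check waits on seating layout (finishes hour 14), so it starts at hour 14 and finishes at 14 + 6 = hour 20.
Final walkthrough has to wait for sound check (finishes hour 20); signage placement (finishes hour 12); venue access (finishes hour 6). The latest of these is hour 20, so final walkthrough runs hour 20 to 20 + 8 = hour 28.
The earliest everything can be done is hour 28, which is after the deadline of 23, so it is not possible.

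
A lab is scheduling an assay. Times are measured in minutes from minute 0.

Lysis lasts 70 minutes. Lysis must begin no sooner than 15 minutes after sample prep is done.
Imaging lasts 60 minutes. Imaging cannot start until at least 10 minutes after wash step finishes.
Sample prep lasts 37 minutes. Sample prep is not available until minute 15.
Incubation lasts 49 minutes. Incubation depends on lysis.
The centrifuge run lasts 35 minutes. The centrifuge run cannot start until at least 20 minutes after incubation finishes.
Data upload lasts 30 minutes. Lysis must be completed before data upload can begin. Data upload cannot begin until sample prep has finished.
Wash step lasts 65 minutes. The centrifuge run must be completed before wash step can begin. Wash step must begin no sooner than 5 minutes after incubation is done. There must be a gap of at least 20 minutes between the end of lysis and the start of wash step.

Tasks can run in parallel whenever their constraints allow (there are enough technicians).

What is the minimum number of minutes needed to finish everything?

After its own release at minute 15, sample prep can start at minute 15 and finishes at minute 52.
Lysis waits on sample prep (finishes minute 52, plus 15-minute gap → minute 67), so it starts at minute 67 and finishes at 67 + 70 = minute 137.
Data upload cannot start until lysis (finishes minute 137); sample prep (finishes minute 52). The controlling bound is minute 137, so data upload finishes at 137 + 30 = minute 167.
Incubation cannot begin until lysis (finishes minute 137). It runs from minute 137 to 137 + 49 = minute 186.
The centrifuge run cannot begin until incubation (finishes minute 186, plus 20-minute gap → minute 206). It runs from minute 206 to 206 + 35 = minute 241.
Wash step has to wait for the centrifuge run (finishes minute 241); incubation (finishes minute 186, plus 5-minute gap → minute 191); lysis (finishes minute 137, plus 20-minute gap → minute 157). The latest of these is minute 241, so wash step runs minute 241 to 241 + 65 = minute 306.
Imaging cannot begin until wash step (finishes minute 306, plus 10-minute gap → minute 316). It runs from minute 316 to 316 + 60 = minute 376.
All tasks are finished once the last one completes. Finish times: Sample prep at 52, Lysis at 137, Incubation at 186, The centrifuge run at 241, Wash step at 306, Imaging at 376, Data upload at 167. The latest is minute 376.

376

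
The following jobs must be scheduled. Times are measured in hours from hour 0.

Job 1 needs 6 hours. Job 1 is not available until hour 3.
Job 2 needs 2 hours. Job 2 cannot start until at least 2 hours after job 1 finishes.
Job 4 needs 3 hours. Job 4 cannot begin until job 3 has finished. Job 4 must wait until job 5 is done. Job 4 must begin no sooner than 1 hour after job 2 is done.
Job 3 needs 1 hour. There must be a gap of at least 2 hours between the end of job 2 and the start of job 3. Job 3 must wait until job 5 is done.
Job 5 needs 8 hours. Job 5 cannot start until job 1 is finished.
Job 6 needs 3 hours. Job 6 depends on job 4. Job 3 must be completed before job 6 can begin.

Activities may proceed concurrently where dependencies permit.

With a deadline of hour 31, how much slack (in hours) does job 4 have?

7

After its own release at hour 3, job 1 can start at hour 3 and finishes at hour 9.
Job 5 cannot begin until job 1 (finishes hour 9). It runs from hour 9 to 9 + 8 = hour 17.
Job 2 waits on job 1 (finishes hour 9, plus 2-hour gap → hour 11), so it starts at hour 11 and finishes at 11 + 2 = hour 13.
Job 3 needs all of job 2 (finishes hour 13, plus 2-hour gap → hour 15); job 5 (finishes hour 17). That puts its earliest start at hour 17; it finishes at 17 + 1 = hour 18.
Job 4 cannot start until job 3 (finishes hour 18); job 5 (finishes hour 17); job 2 (finishes hour 13, plus 1-hour gap → hour 14). The controlling bound is hour 18, so job 4 finishes at 18 + 3 = hour 21.

Working backward from the deadline:
Job 6 must finish by hour 31; it takes 3 hours, so it must start by 31 − 3 = hour 28.
Job 4 must finish before job 6 (must start by hour 28). With a 3-hour duration, job 4 must start by 28 − 3 = hour 25.
So job 4 can start as early as hour 18 and as late as hour 25, giving 25 − 18 = 7 hours of slack.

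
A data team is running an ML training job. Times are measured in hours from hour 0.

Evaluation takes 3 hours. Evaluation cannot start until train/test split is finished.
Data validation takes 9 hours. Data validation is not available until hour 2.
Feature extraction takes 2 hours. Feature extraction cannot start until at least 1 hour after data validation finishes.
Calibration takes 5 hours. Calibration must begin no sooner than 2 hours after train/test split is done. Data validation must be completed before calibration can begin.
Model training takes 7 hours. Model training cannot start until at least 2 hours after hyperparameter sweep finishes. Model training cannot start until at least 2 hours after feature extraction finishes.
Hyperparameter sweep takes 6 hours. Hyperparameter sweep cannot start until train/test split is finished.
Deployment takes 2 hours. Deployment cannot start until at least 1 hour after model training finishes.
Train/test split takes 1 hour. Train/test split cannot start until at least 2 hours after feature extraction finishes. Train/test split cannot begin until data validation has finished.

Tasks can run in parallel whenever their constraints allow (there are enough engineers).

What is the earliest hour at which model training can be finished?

After its own release at hour 2, data validation can start at hour 2 and finishes at hour 11.
After data validation (finishes hour 11, plus 1-hour gap → hour 12), feature extraction can start at hour 12 and finishes at hour 14.
Train/test split has to wait for feature extraction (finishes hour 14, plus 2-hour gap → hour 16); data validation (finishes hour 11). The latest of these is hour 16, so train/test split runs hour 16 to 16 + 1 = hour 17.
Hyperparameter sweep cannot begin until train/test split (finishes hour 17). It runs from hour 17 to 17 + 6 = hour 23.
For model training: hyperparameter sweep (finishes hour 23, plus 2-hour gap → hour 25); feature extraction (finishes hour 14, plus 2-hour gap → hour 16). Taking the maximum gives a start of hour 25, and it finishes at 25 + 7 = hour 32.

32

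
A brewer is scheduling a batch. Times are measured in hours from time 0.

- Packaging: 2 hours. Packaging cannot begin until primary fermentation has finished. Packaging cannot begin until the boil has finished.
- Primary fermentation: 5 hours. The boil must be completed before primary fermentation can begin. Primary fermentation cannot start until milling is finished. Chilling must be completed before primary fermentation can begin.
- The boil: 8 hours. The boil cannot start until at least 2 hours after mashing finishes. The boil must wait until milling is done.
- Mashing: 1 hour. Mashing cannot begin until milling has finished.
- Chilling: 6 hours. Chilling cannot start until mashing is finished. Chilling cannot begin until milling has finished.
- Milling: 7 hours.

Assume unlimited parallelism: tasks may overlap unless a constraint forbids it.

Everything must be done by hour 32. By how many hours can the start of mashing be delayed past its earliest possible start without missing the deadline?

7

Nothing blocks milling, so it runs from hour 0 to hour 7.
Mashing waits on milling (finishes hour 7), so it starts at hour 7 and finishes at 7 + 1 = hour 8.

Working backward from the deadline:
To finish by hour 32, packaging (duration 2) must start no later than hour 30.
Since packaging (must start by hour 30) depends on it, primary fermentation must finish by hour 30. Backing off its 5-hour duration gives a latest start of hour 25.
The boil must finish in time for primary fermentation (must start by hour 25); packaging (must start by hour 30). The tightest is hour 25, so the boil must start by 25 − 8 = hour 17.
Since primary fermentation (must start by hour 25) depends on it, chilling must finish by hour 25. Backing off its 6-hour duration gives a latest start of hour 19.
For mashing: the boil (must start by hour 17, minus 2-hour gap → hour 15); chilling (must start by hour 19). The most restrictive is hour 15; with a 1-hour duration, mashing must start by hour 14.
So mashing can start as early as hour 7 and as late as hour 14, giving 14 − 7 = 7 hours of slack.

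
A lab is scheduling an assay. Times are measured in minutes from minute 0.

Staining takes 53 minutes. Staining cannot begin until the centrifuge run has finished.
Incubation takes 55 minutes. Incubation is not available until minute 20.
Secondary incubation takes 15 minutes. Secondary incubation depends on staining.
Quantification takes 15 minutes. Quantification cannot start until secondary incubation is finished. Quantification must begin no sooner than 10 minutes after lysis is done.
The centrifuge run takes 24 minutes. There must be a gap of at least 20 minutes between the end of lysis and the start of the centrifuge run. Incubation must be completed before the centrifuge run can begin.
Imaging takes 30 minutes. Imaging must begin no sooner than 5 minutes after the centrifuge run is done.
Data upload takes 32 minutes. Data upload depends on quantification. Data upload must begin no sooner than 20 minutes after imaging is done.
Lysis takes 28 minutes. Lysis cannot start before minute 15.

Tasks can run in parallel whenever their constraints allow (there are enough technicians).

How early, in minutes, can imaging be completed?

Incubation cannot begin until its own release at minute 20. It runs from minute 20 to 20 + 55 = minute 75.
After its own release at minute 15, lysis can start at minute 15 and finishes at minute 43.
The centrifuge run cannot start until lysis (finishes minute 43, plus 20-minute gap → minute 63); incubation (finishes minute 75). The controlling bound is minute 75, so the centrifuge run finishes at 75 + 24 = minute 99.
Imaging waits on the centrifuge run (finishes minute 99, plus 5-minute gap → minute 104), so it starts at minute 104 and finishes at 104 + 30 = minute 134.

134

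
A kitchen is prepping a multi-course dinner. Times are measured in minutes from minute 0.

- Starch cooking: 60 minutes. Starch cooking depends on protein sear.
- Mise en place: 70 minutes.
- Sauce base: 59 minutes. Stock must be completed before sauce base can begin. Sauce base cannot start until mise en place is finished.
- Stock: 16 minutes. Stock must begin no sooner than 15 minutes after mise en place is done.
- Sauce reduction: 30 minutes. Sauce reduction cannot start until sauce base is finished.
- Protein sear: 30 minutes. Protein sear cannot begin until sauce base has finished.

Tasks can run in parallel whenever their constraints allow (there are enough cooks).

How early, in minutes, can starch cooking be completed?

Mise en place can start immediately at minute 0; it finishes at minute 70.
Stock cannot begin until mise en place (finishes minute 70, plus 15-minute gap → minute 85). It runs from minute 85 to 85 + 16 = minute 101.
Sauce base has to wait for stock (finishes minute 101); mise en place (finishes minute 70). The latest of these is minute 101, so sauce base runs minute 101 to 101 + 59 = minute 160.
After sauce base (finishes minute 160), protein sear can start at minute 160 and finishes at minute 190.
Starch cooking waits on protein sear (finishes minute 190), so it starts at minute 190 and finishes at 190 + 60 = minute 250.

250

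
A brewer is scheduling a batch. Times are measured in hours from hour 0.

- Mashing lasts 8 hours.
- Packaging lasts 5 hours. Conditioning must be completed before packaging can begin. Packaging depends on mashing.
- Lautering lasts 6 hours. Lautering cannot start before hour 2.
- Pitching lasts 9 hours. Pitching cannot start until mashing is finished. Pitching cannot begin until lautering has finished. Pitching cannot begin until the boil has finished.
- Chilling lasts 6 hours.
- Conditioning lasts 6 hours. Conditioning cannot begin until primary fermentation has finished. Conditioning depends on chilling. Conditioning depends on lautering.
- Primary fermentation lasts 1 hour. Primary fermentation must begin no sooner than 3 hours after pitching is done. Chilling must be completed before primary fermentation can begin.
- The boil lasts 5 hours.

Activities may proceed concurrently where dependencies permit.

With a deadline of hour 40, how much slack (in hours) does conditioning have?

8

Nothing blocks chilling, so it runs from hour 0 to hour 6.
The boil has no prerequisites, so it starts at hour 0 and finishes at hour 5.
Lautering waits on its own release at hour 2, so it starts at hour 2 and finishes at 2 + 6 = hour 8.
Nothing blocks mashing, so it runs from hour 0 to hour 8.
Pitching has to wait for mashing (finishes hour 8); lautering (finishes hour 8); the boil (finishes hour 5). The latest of these is hour 8, so pitching runs hour 8 to 8 + 9 = hour 17.
For primary fermentation: pitching (finishes hour 17, plus 3-hour gap → hour 20); chilling (finishes hour 6). Taking the maximum gives a start of hour 20, and it finishes at 20 + 1 = hour 21.
For conditioning: primary fermentation (finishes hour 21); chilling (finishes hour 6); lautering (finishes hour 8). Taking the maximum gives a start of hour 21, and it finishes at 21 + 6 = hour 27.

Working backward from the deadline:
To finish by hour 40, packaging (duration 5) must start no later than hour 35.
Conditioning must finish before packaging (must start by hour 35). With a 6-hour duration, conditioning must start by 35 − 6 = hour 29.
So conditioning can start as early as hour 21 and as late as hour 29, giving 29 − 21 = 8 hours of slack.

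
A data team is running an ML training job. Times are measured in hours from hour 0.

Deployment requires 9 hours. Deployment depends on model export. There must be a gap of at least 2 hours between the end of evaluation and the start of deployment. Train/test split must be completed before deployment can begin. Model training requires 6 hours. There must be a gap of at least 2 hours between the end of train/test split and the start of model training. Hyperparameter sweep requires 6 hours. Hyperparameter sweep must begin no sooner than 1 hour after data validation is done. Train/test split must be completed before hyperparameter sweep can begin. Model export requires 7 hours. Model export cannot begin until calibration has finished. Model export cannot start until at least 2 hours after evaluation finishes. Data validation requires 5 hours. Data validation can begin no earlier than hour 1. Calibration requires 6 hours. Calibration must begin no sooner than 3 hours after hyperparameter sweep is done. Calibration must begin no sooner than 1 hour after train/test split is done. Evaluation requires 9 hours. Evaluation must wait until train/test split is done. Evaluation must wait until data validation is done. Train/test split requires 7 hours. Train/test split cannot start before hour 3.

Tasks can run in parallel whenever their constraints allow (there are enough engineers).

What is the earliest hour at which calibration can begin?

19

Train/test split cannot begin until its own release at hour 3. It runs from hour 3 to 3 + 7 = hour 10.
After its own release at hour 1, data validation can start at hour 1 and finishes at hour 6.
Hyperparameter sweep needs all of data validation (finishes hour 6, plus 1-hour gap → hour 7); train/test split (finishes hour 10). That puts its earliest start at hour 10; it finishes at 10 + 6 = hour 16.
Calibration waits on hyperparameter sweep (finishes hour 16, plus 3-hour gap → hour 19); train/test split (finishes hour 10, plus 1-hour gap → hour 11). The latest of these is hour 19, which is the earliest calibration can start.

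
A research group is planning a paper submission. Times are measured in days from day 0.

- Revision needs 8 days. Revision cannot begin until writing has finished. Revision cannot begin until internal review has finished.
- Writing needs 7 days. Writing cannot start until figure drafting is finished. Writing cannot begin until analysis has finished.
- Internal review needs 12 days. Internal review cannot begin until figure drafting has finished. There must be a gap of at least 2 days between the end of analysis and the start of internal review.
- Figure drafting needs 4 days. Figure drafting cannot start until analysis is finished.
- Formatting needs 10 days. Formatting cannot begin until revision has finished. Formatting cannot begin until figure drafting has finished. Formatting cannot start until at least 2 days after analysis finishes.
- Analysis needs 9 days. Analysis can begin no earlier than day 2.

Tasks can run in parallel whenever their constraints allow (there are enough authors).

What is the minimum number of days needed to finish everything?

Analysis waits on its own release at day 2, so it starts at day 2 and finishes at 2 + 9 = day 11.
Figure drafting waits on analysis (finishes day 11), so it starts at day 11 and finishes at 11 + 4 = day 15.
Internal review has to wait for figure drafting (finishes day 15); analysis (finishes day 11, plus 2-day gap → day 13). The latest of these is day 15, so internal review runs day 15 to 15 + 12 = day 27.
Writing cannot start until figure drafting (finishes day 15); analysis (finishes day 11). The controlling bound is day 15, so writing finishes at 15 + 7 = day 22.
Revision has to wait for writing (finishes day 22); internal review (finishes day 27). The latest of these is day 27, so revision runs day 27 to 27 + 8 = day 35.
Formatting has to wait for revision (finishes day 35); figure drafting (finishes day 15); analysis (finishes day 11, plus 2-day gap → day 13). The latest of these is day 35, so formatting runs day 35 to 35 + 10 = day 45.
All tasks are finished once the last one completes. Finish times: Analysis at 11, Figure drafting at 15, Writing at 22, Internal review at 27, Revision at 35, Formatting at 45. The latest is day 45.

45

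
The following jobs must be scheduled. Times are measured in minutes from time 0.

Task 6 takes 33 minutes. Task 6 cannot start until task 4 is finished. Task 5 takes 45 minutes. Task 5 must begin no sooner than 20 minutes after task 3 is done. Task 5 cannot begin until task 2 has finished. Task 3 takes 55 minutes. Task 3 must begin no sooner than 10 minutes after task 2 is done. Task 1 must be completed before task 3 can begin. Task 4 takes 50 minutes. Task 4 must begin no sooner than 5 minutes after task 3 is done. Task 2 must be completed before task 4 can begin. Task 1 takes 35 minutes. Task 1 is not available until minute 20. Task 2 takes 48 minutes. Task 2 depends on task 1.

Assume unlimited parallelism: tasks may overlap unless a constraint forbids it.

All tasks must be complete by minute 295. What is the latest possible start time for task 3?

Nothing follows task 6; the deadline of minute 295 is its only limit. It must start by 295 − 33 = minute 262.
Task 4 has to be done before task 6 (must start by minute 262). That means finishing by minute 262, i.e. starting by 262 − 50 = minute 212.
Nothing follows task 5; the deadline of minute 295 is its only limit. It must start by 295 − 45 = minute 250.
Task 3 feeds task 4 (must start by minute 212, minus 5-minute gap → minute 207); task 5 (must start by minute 250, minus 20-minute gap → minute 230). Taking the minimum, task 3 must finish by minute 207 and start by 207 − 55 = minute 152.

152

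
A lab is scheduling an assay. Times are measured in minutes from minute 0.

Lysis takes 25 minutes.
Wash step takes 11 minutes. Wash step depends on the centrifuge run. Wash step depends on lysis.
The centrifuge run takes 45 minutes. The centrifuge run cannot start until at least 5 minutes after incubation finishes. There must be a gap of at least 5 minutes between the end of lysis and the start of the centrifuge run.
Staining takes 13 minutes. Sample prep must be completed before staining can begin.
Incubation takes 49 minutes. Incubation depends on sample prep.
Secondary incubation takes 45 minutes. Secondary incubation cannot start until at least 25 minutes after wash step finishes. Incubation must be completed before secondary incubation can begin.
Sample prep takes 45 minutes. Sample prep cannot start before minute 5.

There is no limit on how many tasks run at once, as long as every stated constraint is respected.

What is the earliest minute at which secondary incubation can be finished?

230

Lysis can start immediately at minute 0; it finishes at minute 25.
Sample prep waits on its own release at minute 5, so it starts at minute 5 and finishes at 5 + 45 = minute 50.
Incubation waits on sample prep (finishes minute 50), so it starts at minute 50 and finishes at 50 + 49 = minute 99.
The centrifuge run cannot start until incubation (finishes minute 99, plus 5-minute gap → minute 104); lysis (finishes minute 25, plus 5-minute gap → minute 30). The controlling bound is minute 104, so the centrifuge run finishes at 104 + 45 = minute 149.
Wash step has to wait for the centrifuge run (finishes minute 149); lysis (finishes minute 25). The latest of these is minute 149, so wash step runs minute 149 to 149 + 11 = minute 160.
Secondary incubation needs all of wash step (finishes minute 160, plus 25-minute gap → minute 185); incubation (finishes minute 99). That puts its earliest start at minute 185; it finishes at 185 + 45 = minute 230.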